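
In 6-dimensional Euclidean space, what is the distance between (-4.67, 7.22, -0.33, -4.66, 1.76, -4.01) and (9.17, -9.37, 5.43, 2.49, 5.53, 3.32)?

√(Σ(x_i - y_i)²) = √((-4.67 - 9.17)² + (7.22 - (-9.37))² + (-0.33 - 5.43)² + (-4.66 - 2.49)² + (1.76 - 5.53)² + (-4.01 - 3.32)²)
= √((-13.84)² + 16.59² + (-5.76)² + (-7.15)² + (-3.77)² + (-7.33)²) = √(191.5456 + 275.2281 + 33.1776 + 51.1225 + 14.2129 + 53.7289) = √619.0156 ≈ 24.88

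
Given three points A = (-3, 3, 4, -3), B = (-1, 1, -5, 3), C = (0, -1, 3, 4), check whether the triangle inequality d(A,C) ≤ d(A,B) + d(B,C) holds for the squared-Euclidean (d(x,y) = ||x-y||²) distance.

d(A,B) = 2² + 2² + 9² + 6² = 125, d(B,C) = 1² + 2² + 8² + 1² = 70, d(A,C) = 3² + 4² + 1² + 7² = 75.
d(A,C) = 75 ≤ 125 + 70 = 195. Triangle inequality is satisfied.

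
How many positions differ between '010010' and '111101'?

Differing positions: 1, 3, 4, 5, 6. Hamming distance = 5.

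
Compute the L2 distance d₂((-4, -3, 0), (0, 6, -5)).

√(Σ(x_i - y_i)²) = √((-4 - 0)² + (-3 - 6)² + (0 - (-5))²)
= √((-4)² + (-9)² + 5²) = √(16 + 81 + 25) = √122 ≈ 11.0454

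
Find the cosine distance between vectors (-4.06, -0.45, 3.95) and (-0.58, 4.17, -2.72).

With u = (-4.06, -0.45, 3.95), v = (-0.58, 4.17, -2.72):
u·v = (-4.06)·(-0.58) + (-0.45)·4.17 + 3.95·(-2.72) = 2.3548 + (-1.8765) + (-10.744) = -10.2657.
|u| = √((-4.06)² + (-0.45)² + 3.95²) = √(16.4836 + 0.2025 + 15.6025) = √32.2886, |v| = √((-0.58)² + 4.17² + (-2.72)²) = √(0.3364 + 17.3889 + 7.3984) = √25.1237.
cos θ = (u·v)/(|u||v|) = -10.2657/(√32.2886·√25.1237) ≈ -0.3604
Cosine distance = 1 - cos θ ≈ 1 - (-0.3604) = 1.3604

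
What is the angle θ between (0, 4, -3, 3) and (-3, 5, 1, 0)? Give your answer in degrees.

With u = (0, 4, -3, 3), v = (-3, 5, 1, 0):
u·v = 0·(-3) + 4·5 + (-3)·1 + 3·0 = 0 + 20 + (-3) + 0 = 17.
|u| = √(0² + 4² + (-3)² + 3²) = √34, |v| = √((-3)² + 5² + 1² + 0²) = √35, so |u||v| = √(34·35) = √1190.
cos θ = (u·v)/(|u||v|) = 17/√1190 ≈ 0.492805
θ = arccos(0.492805) ≈ 60.47°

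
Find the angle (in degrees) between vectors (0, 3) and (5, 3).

With u = (0, 3), v = (5, 3):
u·v = 0·5 + 3·3 = 0 + 9 = 9.
|u| = √(0² + 3²) = √9, |v| = √(5² + 3²) = √34, so |u||v| = √(9·34) = √306.
cos θ = (u·v)/(|u||v|) = 9/√306 ≈ 0.514496
θ = arccos(0.514496) ≈ 59.04°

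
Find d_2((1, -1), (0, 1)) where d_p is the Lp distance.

(Σ|x_i - y_i|^2)^(1/2) = (|1 - 0|^2 + |-1 - 1|^2)^(1/2)
= (1^2 + 2^2)^(1/2) = (1 + 4)^(1/2) = (5)^(1/2) ≈ 2.2361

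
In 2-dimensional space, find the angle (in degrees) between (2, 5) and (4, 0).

With u = (2, 5), v = (4, 0):
u·v = 2·4 + 5·0 = 8 + 0 = 8.
|u| = √(2² + 5²) = √29, |v| = √(4² + 0²) = √16, so |u||v| = √(29·16) = √464.
cos θ = (u·v)/(|u||v|) = 8/√464 ≈ 0.371391
θ = arccos(0.371391) ≈ 68.2°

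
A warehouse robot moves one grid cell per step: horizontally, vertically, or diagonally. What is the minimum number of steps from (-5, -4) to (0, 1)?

max(|x_i - y_i|) = max(|-5 - 0|, |-4 - 1|) = max(5, 5) = 5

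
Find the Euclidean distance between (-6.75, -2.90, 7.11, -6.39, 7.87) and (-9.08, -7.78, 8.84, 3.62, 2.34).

√(Σ(x_i - y_i)²) = √((-6.75 - (-9.08))² + (-2.9 - (-7.78))² + (7.11 - 8.84)² + (-6.39 - 3.62)² + (7.87 - 2.34)²)
= √(2.33² + 4.88² + (-1.73)² + (-10.01)² + 5.53²) = √(5.4289 + 23.8144 + 2.9929 + 100.2001 + 30.5809) = √163.0172 ≈ 12.7678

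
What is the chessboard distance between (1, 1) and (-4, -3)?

max(|x_i - y_i|) = max(|1 - (-4)|, |1 - (-3)|) = max(5, 4) = 5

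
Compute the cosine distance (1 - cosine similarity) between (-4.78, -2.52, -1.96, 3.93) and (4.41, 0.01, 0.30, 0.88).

With u = (-4.78, -2.52, -1.96, 3.93), v = (4.41, 0.01, 0.30, 0.88):
u·v = (-4.78)·4.41 + (-2.52)·0.01 + (-1.96)·0.3 + 3.93·0.88 = (-21.0798) + (-0.0252) + (-0.588) + 3.4584 = -18.2346.
|u| = √((-4.78)² + (-2.52)² + (-1.96)² + 3.93²) = √(22.8484 + 6.3504 + 3.8416 + 15.4449) = √48.4853, |v| = √(4.41² + 0.01² + 0.3² + 0.88²) = √(19.4481 + 0.0001 + 0.09 + 0.7744) = √20.3126.
cos θ = (u·v)/(|u||v|) = -18.2346/(√48.4853·√20.3126) ≈ -0.581
Cosine distance = 1 - cos θ ≈ 1 - (-0.581) = 1.581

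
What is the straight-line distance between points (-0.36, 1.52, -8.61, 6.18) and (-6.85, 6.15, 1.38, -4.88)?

√(Σ(x_i - y_i)²) = √((-0.36 - (-6.85))² + (1.52 - 6.15)² + (-8.61 - 1.38)² + (6.18 - (-4.88))²)
= √(6.49² + (-4.63)² + (-9.99)² + 11.06²) = √(42.1201 + 21.4369 + 99.8001 + 122.3236) = √285.6807 ≈ 16.9021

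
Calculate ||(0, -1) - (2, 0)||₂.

√(Σ(x_i - y_i)²) = √((0 - 2)² + (-1 - 0)²)
= √((-2)² + (-1)²) = √(4 + 1) = √5 ≈ 2.2361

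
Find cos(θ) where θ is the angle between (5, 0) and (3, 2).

With u = (5, 0), v = (3, 2):
u·v = 5·3 + 0·2 = 15 + 0 = 15.
|u| = √(5² + 0²) = √25, |v| = √(3² + 2²) = √13, so |u||v| = √(25·13) = √325.
cos θ = (u·v)/(|u||v|) = 15/√325 ≈ 0.8321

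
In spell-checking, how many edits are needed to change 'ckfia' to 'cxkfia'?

Let D[i][j] be the edit distance between the first i characters of 'ckfia' and the first j characters of 'cxkfia', with D[i][0] = i, D[0][j] = j, and D[i][j] = D[i-1][j-1] if the characters match, else 1 + min(D[i-1][j], D[i][j-1], D[i-1][j-1]). Filling the table (rows: prefixes of 'ckfia', columns: prefixes of 'cxkfia'):
     ε  c  x  k  f  i  a
  ε  0  1  2  3  4  5  6
  c  1  0  1  2  3  4  5
  k  2  1  1  1  2  3  4
  f  3  2  2  2  1  2  3
  i  4  3  3  3  2  1  2
  a  5  4  4  4  3  2  1
The bottom-right entry gives D[5][6] = 1, so no sequence of fewer than 1 edit works. Backtracking through the table gives one optimal edit sequence (1 edit):
  ckfia → cxkfia (ins x @2)
Edit distance = 1.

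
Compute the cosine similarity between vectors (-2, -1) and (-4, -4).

With u = (-2, -1), v = (-4, -4):
u·v = (-2)·(-4) + (-1)·(-4) = 8 + 4 = 12.
|u| = √((-2)² + (-1)²) = √5, |v| = √((-4)² + (-4)²) = √32, so |u||v| = √(5·32) = √160.
cos θ = (u·v)/(|u||v|) = 12/√160 ≈ 0.9487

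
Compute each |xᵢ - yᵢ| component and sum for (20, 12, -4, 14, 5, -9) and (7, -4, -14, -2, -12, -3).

Σ|x_i - y_i| = |20 - 7| + |12 - (-4)| + |-4 - (-14)| + |14 - (-2)| + |5 - (-12)| + |-9 - (-3)| = 13 + 16 + 10 + 16 + 17 + 6 = 78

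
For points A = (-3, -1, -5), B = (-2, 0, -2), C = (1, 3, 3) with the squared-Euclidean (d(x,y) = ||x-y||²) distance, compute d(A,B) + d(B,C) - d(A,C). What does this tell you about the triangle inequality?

d(A,B) = 1² + 1² + 3² = 11, d(B,C) = 3² + 3² + 5² = 43, d(A,C) = 4² + 4² + 8² = 96.
d(A,B) + d(B,C) - d(A,C) = 11 + 43 - 96 = 54 - 96 = -42. This is < 0, so the triangle inequality FAILS for these points (squared-Euclidean is not a metric).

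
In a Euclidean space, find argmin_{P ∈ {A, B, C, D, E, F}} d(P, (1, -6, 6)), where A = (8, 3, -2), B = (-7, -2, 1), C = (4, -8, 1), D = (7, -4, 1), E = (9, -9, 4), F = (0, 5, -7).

Distances: d(A) ≈ 13.9284, d(B) ≈ 10.247, d(C) ≈ 6.1644, d(D) ≈ 8.0623, d(E) ≈ 8.775, d(F) ≈ 17.0587. Nearest: C = (4, -8, 1) with distance 6.1644.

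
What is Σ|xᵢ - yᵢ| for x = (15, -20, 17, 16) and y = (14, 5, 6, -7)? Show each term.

Σ|x_i - y_i| = |15 - 14| + |-20 - 5| + |17 - 6| + |16 - (-7)| = 1 + 25 + 11 + 23 = 60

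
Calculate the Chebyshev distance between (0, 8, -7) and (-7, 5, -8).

max(|x_i - y_i|) = max(|0 - (-7)|, |8 - 5|, |-7 - (-8)|) = max(7, 3, 1) = 7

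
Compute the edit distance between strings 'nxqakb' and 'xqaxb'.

Let D[i][j] be the edit distance between the first i characters of 'nxqakb' and the first j characters of 'xqaxb', with D[i][0] = i, D[0][j] = j, and D[i][j] = D[i-1][j-1] if the characters match, else 1 + min(D[i-1][j], D[i][j-1], D[i-1][j-1]). Filling the table (rows: prefixes of 'nxqakb', columns: prefixes of 'xqaxb'):
     ε  x  q  a  x  b
  ε  0  1  2  3  4  5
  n  1  1  2  3  4  5
  x  2  1  2  3  3  4
  q  3  2  1  2  3  4
  a  4  3  2  1  2  3
  k  5  4  3  2  2  3
  b  6  5  4  3  3  2
The bottom-right entry gives D[6][5] = 2, so no sequence of fewer than 2 edits works. Backtracking through the table gives one optimal edit sequence (2 edits):
  nxqakb → xqakb (del n @1)
  xqakb → xqaxb (sub k→x @4)
Edit distance = 2.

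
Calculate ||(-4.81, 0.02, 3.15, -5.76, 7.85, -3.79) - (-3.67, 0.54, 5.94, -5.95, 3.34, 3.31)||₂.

√(Σ(x_i - y_i)²) = √((-4.81 - (-3.67))² + (0.02 - 0.54)² + (3.15 - 5.94)² + (-5.76 - (-5.95))² + (7.85 - 3.34)² + (-3.79 - 3.31)²)
= √((-1.14)² + (-0.52)² + (-2.79)² + 0.19² + 4.51² + (-7.1)²) = √(1.2996 + 0.2704 + 7.7841 + 0.0361 + 20.3401 + 50.41) = √80.1403 ≈ 8.9521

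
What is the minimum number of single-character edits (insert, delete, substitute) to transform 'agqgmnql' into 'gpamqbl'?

Let D[i][j] be the edit distance between the first i characters of 'agqgmnql' and the first j characters of 'gpamqbl', with D[i][0] = i, D[0][j] = j, and D[i][j] = D[i-1][j-1] if the characters match, else 1 + min(D[i-1][j], D[i][j-1], D[i-1][j-1]). Filling the table (rows: prefixes of 'agqgmnql', columns: prefixes of 'gpamqbl'):
     ε  g  p  a  m  q  b  l
  ε  0  1  2  3  4  5  6  7
  a  1  1  2  2  3  4  5  6
  g  2  1  2  3  3  4  5  6
  q  3  2  2  3  4  3  4  5
  g  4  3  3  3  4  4  4  5
  m  5  4  4  4  3  4  5  5
  n  6  5  5  5  4  4  5  6
  q  7  6  6  6  5  4  5  6
  l  8  7  7  7  6  5  5  5
The bottom-right entry gives D[8][7] = 5, so no sequence of fewer than 5 edits works. Backtracking through the table gives one optimal edit sequence (5 edits):
  agqgmnql → gqgmnql (del a @1)
  gqgmnql → gpgmnql (sub q→p @2)
  gpgmnql → gpamnql (sub g→a @3)
  gpamnql → gpamqql (sub n→q @5)
  gpamqql → gpamqbl (sub q→b @6)
Edit distance = 5.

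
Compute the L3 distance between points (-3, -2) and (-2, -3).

(Σ|x_i - y_i|^3)^(1/3) = (|-3 - (-2)|^3 + |-2 - (-3)|^3)^(1/3)
= (1^3 + 1^3)^(1/3) = (1 + 1)^(1/3) = (2)^(1/3) ≈ 1.2599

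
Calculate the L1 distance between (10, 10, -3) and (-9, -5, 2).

Σ|x_i - y_i| = |10 - (-9)| + |10 - (-5)| + |-3 - 2| = 19 + 15 + 5 = 39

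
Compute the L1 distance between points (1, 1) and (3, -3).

Σ|x_i - y_i| = |1 - 3| + |1 - (-3)| = 2 + 4 = 6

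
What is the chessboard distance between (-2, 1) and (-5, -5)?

max(|x_i - y_i|) = max(|-2 - (-5)|, |1 - (-5)|) = max(3, 6) = 6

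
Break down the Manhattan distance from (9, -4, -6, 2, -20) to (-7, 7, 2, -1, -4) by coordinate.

Σ|x_i - y_i| = |9 - (-7)| + |-4 - 7| + |-6 - 2| + |2 - (-1)| + |-20 - (-4)| = 16 + 11 + 8 + 3 + 16 = 54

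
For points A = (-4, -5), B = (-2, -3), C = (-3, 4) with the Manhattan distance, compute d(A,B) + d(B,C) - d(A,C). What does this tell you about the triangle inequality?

d(A,B) = 2 + 2 = 4, d(B,C) = 1 + 7 = 8, d(A,C) = 1 + 9 = 10.
d(A,B) + d(B,C) - d(A,C) = 4 + 8 - 10 = 12 - 10 = 2. This is ≥ 0, so the triangle inequality holds for these points.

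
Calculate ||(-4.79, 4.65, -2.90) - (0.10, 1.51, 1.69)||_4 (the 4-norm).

(Σ|x_i - y_i|^4)^(1/4) = (|-4.79 - 0.1|^4 + |4.65 - 1.51|^4 + |-2.9 - 1.69|^4)^(1/4)
= (4.89^4 + 3.14^4 + 4.59^4)^(1/4) ≈ (571.7885 + 97.2117 + 443.8648)^(1/4) = (1112.865)^(1/4) ≈ 5.7758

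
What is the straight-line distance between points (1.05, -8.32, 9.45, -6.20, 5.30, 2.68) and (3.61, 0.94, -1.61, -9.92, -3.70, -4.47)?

√(Σ(x_i - y_i)²) = √((1.05 - 3.61)² + (-8.32 - 0.94)² + (9.45 - (-1.61))² + (-6.2 - (-9.92))² + (5.3 - (-3.7))² + (2.68 - (-4.47))²)
= √((-2.56)² + (-9.26)² + 11.06² + 3.72² + 9² + 7.15²) = √(6.5536 + 85.7476 + 122.3236 + 13.8384 + 81 + 51.1225) = √360.5857 ≈ 18.9891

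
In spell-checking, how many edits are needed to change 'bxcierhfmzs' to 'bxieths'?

Let D[i][j] be the edit distance between the first i characters of 'bxcierhfmzs' and the first j characters of 'bxieths', with D[i][0] = i, D[0][j] = j, and D[i][j] = D[i-1][j-1] if the characters match, else 1 + min(D[i-1][j], D[i][j-1], D[i-1][j-1]). Filling the table (rows: prefixes of 'bxcierhfmzs', columns: prefixes of 'bxieths'):
     ε  b  x  i  e  t  h  s
  ε  0  1  2  3  4  5  6  7
  b  1  0  1  2  3  4  5  6
  x  2  1  0  1  2  3  4  5
  c  3  2  1  1  2  3  4  5
  i  4  3  2  1  2  3  4  5
  e  5  4  3  2  1  2  3  4
  r  6  5  4  3  2  2  3  4
  h  7  6  5  4  3  3  2  3
  f  8  7  6  5  4  4  3  3
  m  9  8  7  6  5  5  4  4
  z 10  9  8  7  6  6  5  5
  s 11 10  9  8  7  7  6  5
The bottom-right entry gives D[11][7] = 5, so no sequence of fewer than 5 edits works. Backtracking through the table gives one optimal edit sequence (5 edits):
  bxcierhfmzs → bxierhfmzs (del c @3)
  bxierhfmzs → bxiethfmzs (sub r→t @5)
  bxiethfmzs → bxiethmzs (del f @7)
  bxiethmzs → bxiethzs (del m @7)
  bxiethzs → bxieths (del z @7)
Edit distance = 5.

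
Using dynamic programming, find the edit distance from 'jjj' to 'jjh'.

Let D[i][j] be the edit distance between the first i characters of 'jjj' and the first j characters of 'jjh', with D[i][0] = i, D[0][j] = j, and D[i][j] = D[i-1][j-1] if the characters match, else 1 + min(D[i-1][j], D[i][j-1], D[i-1][j-1]). Filling the table (rows: prefixes of 'jjj', columns: prefixes of 'jjh'):
     ε  j  j  h
  ε  0  1  2  3
  j  1  0  1  2
  j  2  1  0  1
  j  3  2  1  1
The bottom-right entry gives D[3][3] = 1, so no sequence of fewer than 1 edit works. Backtracking through the table gives one optimal edit sequence (1 edit):
  jjj → jjh (sub j→h @3)
Edit distance = 1.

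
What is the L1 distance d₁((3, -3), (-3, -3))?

Σ|x_i - y_i| = |3 - (-3)| + |-3 - (-3)| = 6 + 0 = 6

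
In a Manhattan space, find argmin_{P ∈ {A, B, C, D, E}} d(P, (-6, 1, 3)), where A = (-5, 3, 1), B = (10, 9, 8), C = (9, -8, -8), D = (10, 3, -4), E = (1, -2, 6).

Distances: d(A) = 5, d(B) = 29, d(C) = 35, d(D) = 25, d(E) = 13. Nearest: A = (-5, 3, 1) with distance 5.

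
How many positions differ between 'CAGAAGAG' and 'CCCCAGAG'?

Differing positions: 2, 3, 4. Hamming distance = 3.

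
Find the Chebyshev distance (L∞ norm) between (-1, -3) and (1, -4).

max(|x_i - y_i|) = max(|-1 - 1|, |-3 - (-4)|) = max(2, 1) = 2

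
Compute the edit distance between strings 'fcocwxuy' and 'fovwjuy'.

Let D[i][j] be the edit distance between the first i characters of 'fcocwxuy' and the first j characters of 'fovwjuy', with D[i][0] = i, D[0][j] = j, and D[i][j] = D[i-1][j-1] if the characters match, else 1 + min(D[i-1][j], D[i][j-1], D[i-1][j-1]). Filling the table (rows: prefixes of 'fcocwxuy', columns: prefixes of 'fovwjuy'):
     ε  f  o  v  w  j  u  y
  ε  0  1  2  3  4  5  6  7
  f  1  0  1  2  3  4  5  6
  c  2  1  1  2  3  4  5  6
  o  3  2  1  2  3  4  5  6
  c  4  3  2  2  3  4  5  6
  w  5  4  3  3  2  3  4  5
  x  6  5  4  4  3  3  4  5
  u  7  6  5  5  4  4  3  4
  y  8  7  6  6  5  5  4  3
The bottom-right entry gives D[8][7] = 3, so no sequence of fewer than 3 edits works. Backtracking through the table gives one optimal edit sequence (3 edits):
  fcocwxuy → focwxuy (del c @2)
  focwxuy → fovwxuy (sub c→v @3)
  fovwxuy → fovwjuy (sub x→j @5)
Edit distance = 3.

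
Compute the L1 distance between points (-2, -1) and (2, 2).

Σ|x_i - y_i| = |-2 - 2| + |-1 - 2| = 4 + 3 = 7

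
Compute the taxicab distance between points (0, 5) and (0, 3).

Σ|x_i - y_i| = |0 - 0| + |5 - 3| = 0 + 2 = 2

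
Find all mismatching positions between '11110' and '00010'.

Differing positions: 1, 2, 3. Hamming distance = 3.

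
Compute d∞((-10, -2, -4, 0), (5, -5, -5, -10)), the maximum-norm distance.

max(|x_i - y_i|) = max(|-10 - 5|, |-2 - (-5)|, |-4 - (-5)|, |0 - (-10)|) = max(15, 3, 1, 10) = 15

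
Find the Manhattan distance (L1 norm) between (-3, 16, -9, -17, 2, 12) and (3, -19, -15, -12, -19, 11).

Σ|x_i - y_i| = |-3 - 3| + |16 - (-19)| + |-9 - (-15)| + |-17 - (-12)| + |2 - (-19)| + |12 - 11| = 6 + 35 + 6 + 5 + 21 + 1 = 74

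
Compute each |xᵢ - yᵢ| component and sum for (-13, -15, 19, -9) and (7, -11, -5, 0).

Σ|x_i - y_i| = |-13 - 7| + |-15 - (-11)| + |19 - (-5)| + |-9 - 0| = 20 + 4 + 24 + 9 = 57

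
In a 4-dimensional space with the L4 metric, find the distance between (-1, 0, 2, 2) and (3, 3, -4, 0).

(Σ|x_i - y_i|^4)^(1/4) = (|-1 - 3|^4 + |0 - 3|^4 + |2 - (-4)|^4 + |2 - 0|^4)^(1/4)
= (4^4 + 3^4 + 6^4 + 2^4)^(1/4) = (256 + 81 + 1296 + 16)^(1/4) = (1649)^(1/4) ≈ 6.3724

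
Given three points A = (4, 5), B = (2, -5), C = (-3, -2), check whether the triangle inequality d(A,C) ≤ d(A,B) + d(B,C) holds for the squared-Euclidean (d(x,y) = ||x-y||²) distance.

d(A,B) = 2² + 10² = 104, d(B,C) = 5² + 3² = 34, d(A,C) = 7² + 7² = 98.
d(A,C) = 98 ≤ 104 + 34 = 138. Triangle inequality is satisfied.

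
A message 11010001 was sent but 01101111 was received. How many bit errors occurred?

Differing positions: 1, 3, 4, 5, 6, 7. Hamming distance = 6.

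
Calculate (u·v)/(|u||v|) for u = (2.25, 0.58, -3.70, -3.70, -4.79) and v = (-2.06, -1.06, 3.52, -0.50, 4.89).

With u = (2.25, 0.58, -3.70, -3.70, -4.79), v = (-2.06, -1.06, 3.52, -0.50, 4.89):
u·v = 2.25·(-2.06) + 0.58·(-1.06) + (-3.7)·3.52 + (-3.7)·(-0.5) + (-4.79)·4.89 = (-4.635) + (-0.6148) + (-13.024) + 1.85 + (-23.4231) = -39.8469.
|u| = √(2.25² + 0.58² + (-3.7)² + (-3.7)² + (-4.79)²) = √(5.0625 + 0.3364 + 13.69 + 13.69 + 22.9441) = √55.723, |v| = √((-2.06)² + (-1.06)² + 3.52² + (-0.5)² + 4.89²) = √(4.2436 + 1.1236 + 12.3904 + 0.25 + 23.9121) = √41.9197.
cos θ = (u·v)/(|u||v|) = -39.8469/(√55.723·√41.9197) ≈ -0.8245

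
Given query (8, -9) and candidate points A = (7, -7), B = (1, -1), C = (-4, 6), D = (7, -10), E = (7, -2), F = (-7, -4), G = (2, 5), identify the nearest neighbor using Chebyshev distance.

Distances: d(A) = 2, d(B) = 8, d(C) = 15, d(D) = 1, d(E) = 7, d(F) = 15, d(G) = 14. Nearest: D = (7, -10) with distance 1.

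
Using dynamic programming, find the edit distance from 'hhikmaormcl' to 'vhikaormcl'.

Let D[i][j] be the edit distance between the first i characters of 'hhikmaormcl' and the first j characters of 'vhikaormcl', with D[i][0] = i, D[0][j] = j, and D[i][j] = D[i-1][j-1] if the characters match, else 1 + min(D[i-1][j], D[i][j-1], D[i-1][j-1]). Filling the table (rows: prefixes of 'hhikmaormcl', columns: prefixes of 'vhikaormcl'):
     ε  v  h  i  k  a  o  r  m  c  l
  ε  0  1  2  3  4  5  6  7  8  9 10
  h  1  1  1  2  3  4  5  6  7  8  9
  h  2  2  1  2  3  4  5  6  7  8  9
  i  3  3  2  1  2  3  4  5  6  7  8
  k  4  4  3  2  1  2  3  4  5  6  7
  m  5  5  4  3  2  2  3  4  4  5  6
  a  6  6  5  4  3  2  3  4  5  5  6
  o  7  7  6  5  4  3  2  3  4  5  6
  r  8  8  7  6  5  4  3  2  3  4  5
  m  9  9  8  7  6  5  4  3  2  3  4
  c 10 10  9  8  7  6  5  4  3  2  3
  l 11 11 10  9  8  7  6  5  4  3  2
The bottom-right entry gives D[11][10] = 2, so no sequence of fewer than 2 edits works. Backtracking through the table gives one optimal edit sequence (2 edits):
  hhikmaormcl → vhikmaormcl (sub h→v @1)
  vhikmaormcl → vhikaormcl (del m @5)
Edit distance = 2.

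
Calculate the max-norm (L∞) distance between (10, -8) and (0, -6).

max(|x_i - y_i|) = max(|10 - 0|, |-8 - (-6)|) = max(10, 2) = 10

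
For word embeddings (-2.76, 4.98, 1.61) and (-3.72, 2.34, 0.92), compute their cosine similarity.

With u = (-2.76, 4.98, 1.61), v = (-3.72, 2.34, 0.92):
u·v = (-2.76)·(-3.72) + 4.98·2.34 + 1.61·0.92 = 10.2672 + 11.6532 + 1.4812 = 23.4016.
|u| = √((-2.76)² + 4.98² + 1.61²) = √(7.6176 + 24.8004 + 2.5921) = √35.0101, |v| = √((-3.72)² + 2.34² + 0.92²) = √(13.8384 + 5.4756 + 0.8464) = √20.1604.
cos θ = (u·v)/(|u||v|) = 23.4016/(√35.0101·√20.1604) ≈ 0.8808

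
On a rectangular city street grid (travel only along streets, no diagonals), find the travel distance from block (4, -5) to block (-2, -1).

Σ|x_i - y_i| = |4 - (-2)| + |-5 - (-1)| = 6 + 4 = 10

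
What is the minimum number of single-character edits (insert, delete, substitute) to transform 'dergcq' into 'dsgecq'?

Let D[i][j] be the edit distance between the first i characters of 'dergcq' and the first j characters of 'dsgecq', with D[i][0] = i, D[0][j] = j, and D[i][j] = D[i-1][j-1] if the characters match, else 1 + min(D[i-1][j], D[i][j-1], D[i-1][j-1]). Filling the table (rows: prefixes of 'dergcq', columns: prefixes of 'dsgecq'):
     ε  d  s  g  e  c  q
  ε  0  1  2  3  4  5  6
  d  1  0  1  2  3  4  5
  e  2  1  1  2  2  3  4
  r  3  2  2  2  3  3  4
  g  4  3  3  2  3  4  4
  c  5  4  4  3  3  3  4
  q  6  5  5  4  4  4  3
The bottom-right entry gives D[6][6] = 3, so no sequence of fewer than 3 edits works. Backtracking through the table gives one optimal edit sequence (3 edits):
  dergcq → dsrgcq (sub e→s @2)
  dsrgcq → dsggcq (sub r→g @3)
  dsggcq → dsgecq (sub g→e @4)
Edit distance = 3.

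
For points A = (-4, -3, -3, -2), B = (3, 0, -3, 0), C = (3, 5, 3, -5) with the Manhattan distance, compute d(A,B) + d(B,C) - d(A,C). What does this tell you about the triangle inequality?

d(A,B) = 7 + 3 + 0 + 2 = 12, d(B,C) = 0 + 5 + 6 + 5 = 16, d(A,C) = 7 + 8 + 6 + 3 = 24.
d(A,B) + d(B,C) - d(A,C) = 12 + 16 - 24 = 28 - 24 = 4. This is ≥ 0, so the triangle inequality holds for these points.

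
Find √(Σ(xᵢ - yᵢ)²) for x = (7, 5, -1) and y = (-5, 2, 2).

√(Σ(x_i - y_i)²) = √((7 - (-5))² + (5 - 2)² + (-1 - 2)²)
= √(12² + 3² + (-3)²) = √(144 + 9 + 9) = √162 ≈ 12.7279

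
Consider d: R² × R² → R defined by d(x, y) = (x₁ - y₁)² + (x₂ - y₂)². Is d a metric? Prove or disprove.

No. The squared Euclidean distance fails the triangle inequality. Counterexample: x = (0, 0), y = (5, 4), z = (10, 8). d(x,z) = 10² + 8² = 164, but d(x,y) + d(y,z) = (5² + 4²) + (5² + 4²) = 41 + 41 = 82. Since 164 > 82, the triangle inequality is violated. (Note: √d, the ordinary Euclidean distance, IS a metric.)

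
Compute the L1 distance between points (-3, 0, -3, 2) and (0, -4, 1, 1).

Σ|x_i - y_i| = |-3 - 0| + |0 - (-4)| + |-3 - 1| + |2 - 1| = 3 + 4 + 4 + 1 = 12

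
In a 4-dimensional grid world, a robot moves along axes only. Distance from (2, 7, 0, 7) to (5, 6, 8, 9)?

Σ|x_i - y_i| = |2 - 5| + |7 - 6| + |0 - 8| + |7 - 9| = 3 + 1 + 8 + 2 = 14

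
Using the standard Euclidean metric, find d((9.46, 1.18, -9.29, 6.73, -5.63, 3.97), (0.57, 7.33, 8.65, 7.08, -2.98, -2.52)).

√(Σ(x_i - y_i)²) = √((9.46 - 0.57)² + (1.18 - 7.33)² + (-9.29 - 8.65)² + (6.73 - 7.08)² + (-5.63 - (-2.98))² + (3.97 - (-2.52))²)
= √(8.89² + (-6.15)² + (-17.94)² + (-0.35)² + (-2.65)² + 6.49²) = √(79.0321 + 37.8225 + 321.8436 + 0.1225 + 7.0225 + 42.1201) = √487.9633 ≈ 22.0899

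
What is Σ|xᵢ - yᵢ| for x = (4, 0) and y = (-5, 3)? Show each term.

Σ|x_i - y_i| = |4 - (-5)| + |0 - 3| = 9 + 3 = 12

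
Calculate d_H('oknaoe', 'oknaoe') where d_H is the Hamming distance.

Differing positions: none. Hamming distance = 0.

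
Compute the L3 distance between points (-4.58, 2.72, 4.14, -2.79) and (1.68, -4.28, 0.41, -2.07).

(Σ|x_i - y_i|^3)^(1/3) = (|-4.58 - 1.68|^3 + |2.72 - (-4.28)|^3 + |4.14 - 0.41|^3 + |-2.79 - (-2.07)|^3)^(1/3)
= (6.26^3 + 7^3 + 3.73^3 + 0.72^3)^(1/3) ≈ (245.3144 + 343 + 51.8951 + 0.3732)^(1/3) = (640.5827)^(1/3) ≈ 8.6204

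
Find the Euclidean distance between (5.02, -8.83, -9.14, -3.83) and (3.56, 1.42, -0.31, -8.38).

√(Σ(x_i - y_i)²) = √((5.02 - 3.56)² + (-8.83 - 1.42)² + (-9.14 - (-0.31))² + (-3.83 - (-8.38))²)
= √(1.46² + (-10.25)² + (-8.83)² + 4.55²) = √(2.1316 + 105.0625 + 77.9689 + 20.7025) = √205.8655 ≈ 14.348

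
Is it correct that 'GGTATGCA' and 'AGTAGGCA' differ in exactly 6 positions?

Differing positions: 1, 5. Hamming distance = 2, so the claim that d_H = 6 is false.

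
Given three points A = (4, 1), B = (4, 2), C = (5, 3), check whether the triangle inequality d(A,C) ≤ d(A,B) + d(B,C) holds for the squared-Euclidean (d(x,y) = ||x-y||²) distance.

d(A,B) = 0² + 1² = 1, d(B,C) = 1² + 1² = 2, d(A,C) = 1² + 2² = 5.
d(A,C) = 5 > 1 + 2 = 3. Triangle inequality is VIOLATED. (Squared-Euclidean is not a metric — this is a counterexample.)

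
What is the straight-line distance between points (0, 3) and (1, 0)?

√(Σ(x_i - y_i)²) = √((0 - 1)² + (3 - 0)²)
= √((-1)² + 3²) = √(1 + 9) = √10 ≈ 3.1623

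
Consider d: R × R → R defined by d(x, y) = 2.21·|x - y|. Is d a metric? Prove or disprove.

Yes. Since |x - y| is a metric on R and 2.21 > 0, the positive scalar multiple 2.21·|x - y| is also a metric: scaling by a positive constant preserves non-negativity, identity (d=0 ⟺ |x-y|=0 ⟺ x=y), symmetry, and the triangle inequality.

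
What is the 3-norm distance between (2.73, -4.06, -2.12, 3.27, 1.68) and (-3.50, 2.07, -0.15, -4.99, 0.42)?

(Σ|x_i - y_i|^3)^(1/3) = (|2.73 - (-3.5)|^3 + |-4.06 - 2.07|^3 + |-2.12 - (-0.15)|^3 + |3.27 - (-4.99)|^3 + |1.68 - 0.42|^3)^(1/3)
= (6.23^3 + 6.13^3 + 1.97^3 + 8.26^3 + 1.26^3)^(1/3) ≈ (241.8044 + 230.3464 + 7.6454 + 563.56 + 2.0004)^(1/3) = (1045.3566)^(1/3) ≈ 10.149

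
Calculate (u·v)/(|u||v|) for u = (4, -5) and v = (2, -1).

With u = (4, -5), v = (2, -1):
u·v = 4·2 + (-5)·(-1) = 8 + 5 = 13.
|u| = √(4² + (-5)²) = √41, |v| = √(2² + (-1)²) = √5, so |u||v| = √(41·5) = √205.
cos θ = (u·v)/(|u||v|) = 13/√205 ≈ 0.908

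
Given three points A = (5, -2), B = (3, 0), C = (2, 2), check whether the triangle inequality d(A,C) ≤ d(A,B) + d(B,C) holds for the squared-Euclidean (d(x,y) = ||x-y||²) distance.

d(A,B) = 2² + 2² = 8, d(B,C) = 1² + 2² = 5, d(A,C) = 3² + 4² = 25.
d(A,C) = 25 > 8 + 5 = 13. Triangle inequality is VIOLATED. (Squared-Euclidean is not a metric — this is a counterexample.)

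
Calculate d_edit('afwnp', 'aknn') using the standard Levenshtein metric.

Let D[i][j] be the edit distance between the first i characters of 'afwnp' and the first j characters of 'aknn', with D[i][0] = i, D[0][j] = j, and D[i][j] = D[i-1][j-1] if the characters match, else 1 + min(D[i-1][j], D[i][j-1], D[i-1][j-1]). Filling the table (rows: prefixes of 'afwnp', columns: prefixes of 'aknn'):
     ε  a  k  n  n
  ε  0  1  2  3  4
  a  1  0  1  2  3
  f  2  1  1  2  3
  w  3  2  2  2  3
  n  4  3  3  2  2
  p  5  4  4  3  3
The bottom-right entry gives D[5][4] = 3, so no sequence of fewer than 3 edits works. Backtracking through the table gives one optimal edit sequence (3 edits):
  afwnp → awnp (del f @2)
  awnp → aknp (sub w→k @2)
  aknp → aknn (sub p→n @4)
Edit distance = 3.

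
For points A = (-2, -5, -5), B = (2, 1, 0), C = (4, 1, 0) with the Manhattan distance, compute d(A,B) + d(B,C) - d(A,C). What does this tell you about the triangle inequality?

d(A,B) = 4 + 6 + 5 = 15, d(B,C) = 2 + 0 + 0 = 2, d(A,C) = 6 + 6 + 5 = 17.
d(A,B) + d(B,C) - d(A,C) = 15 + 2 - 17 = 17 - 17 = 0. This is ≥ 0, so the triangle inequality holds for these points.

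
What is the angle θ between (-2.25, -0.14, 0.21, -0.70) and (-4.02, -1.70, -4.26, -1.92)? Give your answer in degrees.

With u = (-2.25, -0.14, 0.21, -0.70), v = (-4.02, -1.70, -4.26, -1.92):
u·v = (-2.25)·(-4.02) + (-0.14)·(-1.7) + 0.21·(-4.26) + (-0.7)·(-1.92) = 9.045 + 0.238 + (-0.8946) + 1.344 = 9.7324.
|u| = √((-2.25)² + (-0.14)² + 0.21² + (-0.7)²) = √(5.0625 + 0.0196 + 0.0441 + 0.49) = √5.6162, |v| = √((-4.02)² + (-1.7)² + (-4.26)² + (-1.92)²) = √(16.1604 + 2.89 + 18.1476 + 3.6864) = √40.8844.
cos θ = (u·v)/(|u||v|) = 9.7324/(√5.6162·√40.8844) ≈ 0.642273
θ = arccos(0.642273) ≈ 50.04°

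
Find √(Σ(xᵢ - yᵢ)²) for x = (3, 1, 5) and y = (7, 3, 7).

√(Σ(x_i - y_i)²) = √((3 - 7)² + (1 - 3)² + (5 - 7)²)
= √((-4)² + (-2)² + (-2)²) = √(16 + 4 + 4) = √24 ≈ 4.899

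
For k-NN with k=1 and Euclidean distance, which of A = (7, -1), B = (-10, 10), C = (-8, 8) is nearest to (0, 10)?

Distances: d(A) ≈ 13.0384, d(B) = 10, d(C) ≈ 8.2462. Nearest: C = (-8, 8) with distance 8.2462.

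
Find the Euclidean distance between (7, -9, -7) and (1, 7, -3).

√(Σ(x_i - y_i)²) = √((7 - 1)² + (-9 - 7)² + (-7 - (-3))²)
= √(6² + (-16)² + (-4)²) = √(36 + 256 + 16) = √308 ≈ 17.5499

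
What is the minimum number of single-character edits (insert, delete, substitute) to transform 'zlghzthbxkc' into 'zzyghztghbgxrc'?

Let D[i][j] be the edit distance between the first i characters of 'zlghzthbxkc' and the first j characters of 'zzyghztghbgxrc', with D[i][0] = i, D[0][j] = j, and D[i][j] = D[i-1][j-1] if the characters match, else 1 + min(D[i-1][j], D[i][j-1], D[i-1][j-1]). Filling the table (rows: prefixes of 'zlghzthbxkc', columns: prefixes of 'zzyghztghbgxrc'):
     ε  z  z  y  g  h  z  t  g  h  b  g  x  r  c
  ε  0  1  2  3  4  5  6  7  8  9 10 11 12 13 14
  z  1  0  1  2  3  4  5  6  7  8  9 10 11 12 13
  l  2  1  1  2  3  4  5  6  7  8  9 10 11 12 13
  g  3  2  2  2  2  3  4  5  6  7  8  9 10 11 12
  h  4  3  3  3  3  2  3  4  5  6  7  8  9 10 11
  z  5  4  3  4  4  3  2  3  4  5  6  7  8  9 10
  t  6  5  4  4  5  4  3  2  3  4  5  6  7  8  9
  h  7  6  5  5  5  5  4  3  3  3  4  5  6  7  8
  b  8  7  6  6  6  6  5  4  4  4  3  4  5  6  7
  x  9  8  7  7  7  7  6  5  5  5  4  4  4  5  6
  k 10  9  8  8  8  8  7  6  6  6  5  5  5  5  6
  c 11 10  9  9  9  9  8  7  7  7  6  6  6  6  5
The bottom-right entry gives D[11][14] = 5, so no sequence of fewer than 5 edits works. Backtracking through the table gives one optimal edit sequence (5 edits):
  zlghzthbxkc → zzlghzthbxkc (ins z @1)
  zzlghzthbxkc → zzyghzthbxkc (sub l→y @3)
  zzyghzthbxkc → zzyghztghbxkc (ins g @8)
  zzyghztghbxkc → zzyghztghbgxkc (ins g @11)
  zzyghztghbgxkc → zzyghztghbgxrc (sub k→r @13)
Edit distance = 5.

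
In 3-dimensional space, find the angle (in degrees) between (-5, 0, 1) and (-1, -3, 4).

With u = (-5, 0, 1), v = (-1, -3, 4):
u·v = (-5)·(-1) + 0·(-3) + 1·4 = 5 + 0 + 4 = 9.
|u| = √((-5)² + 0² + 1²) = √26, |v| = √((-1)² + (-3)² + 4²) = √26, so |u||v| = √(26·26) = √676 = 26.
cos θ = (u·v)/(|u||v|) = 9/26 ≈ 0.346154
θ = arccos(0.346154) ≈ 69.75°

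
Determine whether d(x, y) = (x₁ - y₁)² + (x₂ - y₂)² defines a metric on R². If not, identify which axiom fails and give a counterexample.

No. The squared Euclidean distance fails the triangle inequality. Counterexample: x = (0, 0), y = (2, 1), z = (4, 2). d(x,z) = 4² + 2² = 20, but d(x,y) + d(y,z) = (2² + 1²) + (2² + 1²) = 5 + 5 = 10. Since 20 > 10, the triangle inequality is violated. (Note: √d, the ordinary Euclidean distance, IS a metric.)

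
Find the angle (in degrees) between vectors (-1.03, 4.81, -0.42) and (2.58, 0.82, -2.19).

With u = (-1.03, 4.81, -0.42), v = (2.58, 0.82, -2.19):
u·v = (-1.03)·2.58 + 4.81·0.82 + (-0.42)·(-2.19) = (-2.6574) + 3.9442 + 0.9198 = 2.2066.
|u| = √((-1.03)² + 4.81² + (-0.42)²) = √(1.0609 + 23.1361 + 0.1764) = √24.3734, |v| = √(2.58² + 0.82² + (-2.19)²) = √(6.6564 + 0.6724 + 4.7961) = √12.1249.
cos θ = (u·v)/(|u||v|) = 2.2066/(√24.3734·√12.1249) ≈ 0.128359
θ = arccos(0.128359) ≈ 82.63°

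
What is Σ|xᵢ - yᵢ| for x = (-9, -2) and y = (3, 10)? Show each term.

Σ|x_i - y_i| = |-9 - 3| + |-2 - 10| = 12 + 12 = 24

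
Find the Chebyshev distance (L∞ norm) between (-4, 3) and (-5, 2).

max(|x_i - y_i|) = max(|-4 - (-5)|, |3 - 2|) = max(1, 1) = 1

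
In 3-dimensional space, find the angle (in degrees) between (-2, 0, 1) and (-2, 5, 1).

With u = (-2, 0, 1), v = (-2, 5, 1):
u·v = (-2)·(-2) + 0·5 + 1·1 = 4 + 0 + 1 = 5.
|u| = √((-2)² + 0² + 1²) = √5, |v| = √((-2)² + 5² + 1²) = √30, so |u||v| = √(5·30) = √150.
cos θ = (u·v)/(|u||v|) = 5/√150 ≈ 0.408248
θ = arccos(0.408248) ≈ 65.91°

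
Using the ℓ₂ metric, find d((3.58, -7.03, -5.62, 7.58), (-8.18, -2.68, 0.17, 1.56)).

√(Σ(x_i - y_i)²) = √((3.58 - (-8.18))² + (-7.03 - (-2.68))² + (-5.62 - 0.17)² + (7.58 - 1.56)²)
= √(11.76² + (-4.35)² + (-5.79)² + 6.02²) = √(138.2976 + 18.9225 + 33.5241 + 36.2404) = √226.9846 ≈ 15.066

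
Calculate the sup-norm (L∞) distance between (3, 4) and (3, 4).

max(|x_i - y_i|) = max(|3 - 3|, |4 - 4|) = max(0, 0) = 0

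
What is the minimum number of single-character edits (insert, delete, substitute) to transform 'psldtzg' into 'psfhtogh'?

Let D[i][j] be the edit distance between the first i characters of 'psldtzg' and the first j characters of 'psfhtogh', with D[i][0] = i, D[0][j] = j, and D[i][j] = D[i-1][j-1] if the characters match, else 1 + min(D[i-1][j], D[i][j-1], D[i-1][j-1]). Filling the table (rows: prefixes of 'psldtzg', columns: prefixes of 'psfhtogh'):
     ε  p  s  f  h  t  o  g  h
  ε  0  1  2  3  4  5  6  7  8
  p  1  0  1  2  3  4  5  6  7
  s  2  1  0  1  2  3  4  5  6
  l  3  2  1  1  2  3  4  5  6
  d  4  3  2  2  2  3  4  5  6
  t  5  4  3  3  3  2  3  4  5
  z  6  5  4  4  4  3  3  4  5
  g  7  6  5  5  5  4  4  3  4
The bottom-right entry gives D[7][8] = 4, so no sequence of fewer than 4 edits works. Backtracking through the table gives one optimal edit sequence (4 edits):
  psldtzg → psfdtzg (sub l→f @3)
  psfdtzg → psfhtzg (sub d→h @4)
  psfhtzg → psfhtog (sub z→o @6)
  psfhtog → psfhtogh (ins h @8)
Edit distance = 4.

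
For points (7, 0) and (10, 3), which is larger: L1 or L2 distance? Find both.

L1 = |7 - 10| + |0 - 3| = 3 + 3 = 6
L2 = √(3² + 3²) = √18 ≈ 4.2426
L1 ≥ L2 always (equality iff movement is along one axis); L1 > L2 here.
Ratio L1/L2 = 6/√18 ≈ 1.4142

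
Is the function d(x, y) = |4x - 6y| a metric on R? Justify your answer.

No. d fails symmetry: d(3, 2) = |4·3 - 6·2| = |0| = 0, but d(2, 3) = |4·2 - 6·3| = |-10| = 10. Since 0 ≠ 10, d(x,y) ≠ d(y,x) in general.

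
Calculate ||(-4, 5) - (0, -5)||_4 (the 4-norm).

(Σ|x_i - y_i|^4)^(1/4) = (|-4 - 0|^4 + |5 - (-5)|^4)^(1/4)
= (4^4 + 10^4)^(1/4) = (256 + 10000)^(1/4) = (10256)^(1/4) ≈ 10.0634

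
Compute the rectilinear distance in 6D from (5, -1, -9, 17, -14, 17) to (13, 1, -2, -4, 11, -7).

Σ|x_i - y_i| = |5 - 13| + |-1 - 1| + |-9 - (-2)| + |17 - (-4)| + |-14 - 11| + |17 - (-7)| = 8 + 2 + 7 + 21 + 25 + 24 = 87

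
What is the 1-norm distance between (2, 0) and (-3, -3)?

Σ|x_i - y_i| = |2 - (-3)| + |0 - (-3)| = 5 + 3 = 8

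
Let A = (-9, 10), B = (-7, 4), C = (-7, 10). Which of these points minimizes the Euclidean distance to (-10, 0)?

Distances: d(A) ≈ 10.0499, d(B) = 5, d(C) ≈ 10.4403. Nearest: B = (-7, 4) with distance 5.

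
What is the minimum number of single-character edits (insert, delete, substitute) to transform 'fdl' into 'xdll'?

Let D[i][j] be the edit distance between the first i characters of 'fdl' and the first j characters of 'xdll', with D[i][0] = i, D[0][j] = j, and D[i][j] = D[i-1][j-1] if the characters match, else 1 + min(D[i-1][j], D[i][j-1], D[i-1][j-1]). Filling the table (rows: prefixes of 'fdl', columns: prefixes of 'xdll'):
     ε  x  d  l  l
  ε  0  1  2  3  4
  f  1  1  2  3  4
  d  2  2  1  2  3
  l  3  3  2  1  2
The bottom-right entry gives D[3][4] = 2, so no sequence of fewer than 2 edits works. Backtracking through the table gives one optimal edit sequence (2 edits):
  fdl → xdl (sub f→x @1)
  xdl → xdll (ins l @3)
Edit distance = 2.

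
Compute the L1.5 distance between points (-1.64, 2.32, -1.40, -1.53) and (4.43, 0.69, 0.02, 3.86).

(Σ|x_i - y_i|^1.5)^(1/1.5) = (|-1.64 - 4.43|^1.5 + |2.32 - 0.69|^1.5 + |-1.4 - 0.02|^1.5 + |-1.53 - 3.86|^1.5)^(1/1.5)
= (6.07^1.5 + 1.63^1.5 + 1.42^1.5 + 5.39^1.5)^(1/1.5) ≈ (14.9549 + 2.081 + 1.6921 + 12.5136)^(1/1.5) = (31.2416)^(1/1.5) ≈ 9.9195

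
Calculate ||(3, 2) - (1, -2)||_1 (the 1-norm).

Σ|x_i - y_i| = |3 - 1| + |2 - (-2)| = 2 + 4 = 6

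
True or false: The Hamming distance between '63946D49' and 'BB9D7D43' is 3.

Differing positions: 1, 2, 4, 5, 8. Hamming distance = 5, so the claim that d_H = 3 is false.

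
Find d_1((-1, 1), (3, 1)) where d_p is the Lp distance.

Σ|x_i - y_i| = |-1 - 3| + |1 - 1| = 4 + 0 = 4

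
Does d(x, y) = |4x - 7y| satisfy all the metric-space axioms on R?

No. d fails symmetry: d(7, 1) = |4·7 - 7·1| = |21| = 21, but d(1, 7) = |4·1 - 7·7| = |-45| = 45. Since 21 ≠ 45, d(x,y) ≠ d(y,x) in general.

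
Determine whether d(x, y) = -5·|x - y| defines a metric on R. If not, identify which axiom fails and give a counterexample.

No. With c = -5 < 0, d fails non-negativity: d(9, 15) = -5·|9 - 15| = -5·6 = -30 < 0.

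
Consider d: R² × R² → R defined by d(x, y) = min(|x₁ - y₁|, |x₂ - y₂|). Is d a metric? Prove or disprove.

No. d fails identity of indiscernibles: take x = (-3, 0) and y = (-3, 8). Then d(x,y) = min(|-3 - (-3)|, |0 - 8|) = min(0, 8) = 0, yet x ≠ y.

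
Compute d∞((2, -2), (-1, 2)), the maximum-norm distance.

max(|x_i - y_i|) = max(|2 - (-1)|, |-2 - 2|) = max(3, 4) = 4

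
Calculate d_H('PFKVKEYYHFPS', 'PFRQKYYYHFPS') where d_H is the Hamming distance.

Differing positions: 3, 4, 6. Hamming distance = 3.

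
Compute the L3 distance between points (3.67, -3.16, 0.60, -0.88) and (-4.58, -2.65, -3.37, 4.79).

(Σ|x_i - y_i|^3)^(1/3) = (|3.67 - (-4.58)|^3 + |-3.16 - (-2.65)|^3 + |0.6 - (-3.37)|^3 + |-0.88 - 4.79|^3)^(1/3)
= (8.25^3 + 0.51^3 + 3.97^3 + 5.67^3)^(1/3) ≈ (561.5156 + 0.1327 + 62.5708 + 182.2843)^(1/3) = (806.5034)^(1/3) ≈ 9.3083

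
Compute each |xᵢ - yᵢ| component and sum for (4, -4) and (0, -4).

Σ|x_i - y_i| = |4 - 0| + |-4 - (-4)| = 4 + 0 = 4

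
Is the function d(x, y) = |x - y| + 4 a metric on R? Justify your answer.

No. d fails identity of indiscernibles (specifically d(x,x) = 0): d(-5, -5) = |-5 - (-5)| + 4 = 0 + 4 = 4 ≠ 0.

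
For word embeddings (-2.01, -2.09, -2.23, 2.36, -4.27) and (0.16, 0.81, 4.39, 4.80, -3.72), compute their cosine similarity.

With u = (-2.01, -2.09, -2.23, 2.36, -4.27), v = (0.16, 0.81, 4.39, 4.80, -3.72):
u·v = (-2.01)·0.16 + (-2.09)·0.81 + (-2.23)·4.39 + 2.36·4.8 + (-4.27)·(-3.72) = (-0.3216) + (-1.6929) + (-9.7897) + 11.328 + 15.8844 = 15.4082.
|u| = √((-2.01)² + (-2.09)² + (-2.23)² + 2.36² + (-4.27)²) = √(4.0401 + 4.3681 + 4.9729 + 5.5696 + 18.2329) = √37.1836, |v| = √(0.16² + 0.81² + 4.39² + 4.8² + (-3.72)²) = √(0.0256 + 0.6561 + 19.2721 + 23.04 + 13.8384) = √56.8322.
cos θ = (u·v)/(|u||v|) = 15.4082/(√37.1836·√56.8322) ≈ 0.3352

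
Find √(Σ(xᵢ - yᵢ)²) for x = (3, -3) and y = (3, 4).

√(Σ(x_i - y_i)²) = √((3 - 3)² + (-3 - 4)²)
= √(0² + (-7)²) = √(0 + 49) = √49 = 7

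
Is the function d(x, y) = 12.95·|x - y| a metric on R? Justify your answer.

Yes. Since |x - y| is a metric on R and 12.95 > 0, the positive scalar multiple 12.95·|x - y| is also a metric: scaling by a positive constant preserves non-negativity, identity (d=0 ⟺ |x-y|=0 ⟺ x=y), symmetry, and the triangle inequality.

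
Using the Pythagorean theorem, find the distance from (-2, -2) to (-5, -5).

√(Σ(x_i - y_i)²) = √((-2 - (-5))² + (-2 - (-5))²)
= √(3² + 3²) = √(9 + 9) = √18 ≈ 4.2426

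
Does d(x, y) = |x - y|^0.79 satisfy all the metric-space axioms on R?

Yes. With 0 < p = 0.79 ≤ 1, d(x,y) = |x-y|^0.79 is a metric on R. Non-negativity and symmetry are immediate; |x-y|^0.79 = 0 ⟺ |x-y| = 0 ⟺ x = y. For the triangle inequality, the function t ↦ t^0.79 is subadditive on [0,∞) when p ≤ 1, so |x-z|^0.79 ≤ (|x-y| + |y-z|)^0.79 ≤ |x-y|^0.79 + |y-z|^0.79.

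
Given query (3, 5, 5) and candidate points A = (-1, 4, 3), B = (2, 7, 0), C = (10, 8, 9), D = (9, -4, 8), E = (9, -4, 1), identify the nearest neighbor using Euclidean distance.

Distances: d(A) ≈ 4.5826, d(B) ≈ 5.4772, d(C) ≈ 8.6023, d(D) ≈ 11.225, d(E) ≈ 11.5326. Nearest: A = (-1, 4, 3) with distance 4.5826.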